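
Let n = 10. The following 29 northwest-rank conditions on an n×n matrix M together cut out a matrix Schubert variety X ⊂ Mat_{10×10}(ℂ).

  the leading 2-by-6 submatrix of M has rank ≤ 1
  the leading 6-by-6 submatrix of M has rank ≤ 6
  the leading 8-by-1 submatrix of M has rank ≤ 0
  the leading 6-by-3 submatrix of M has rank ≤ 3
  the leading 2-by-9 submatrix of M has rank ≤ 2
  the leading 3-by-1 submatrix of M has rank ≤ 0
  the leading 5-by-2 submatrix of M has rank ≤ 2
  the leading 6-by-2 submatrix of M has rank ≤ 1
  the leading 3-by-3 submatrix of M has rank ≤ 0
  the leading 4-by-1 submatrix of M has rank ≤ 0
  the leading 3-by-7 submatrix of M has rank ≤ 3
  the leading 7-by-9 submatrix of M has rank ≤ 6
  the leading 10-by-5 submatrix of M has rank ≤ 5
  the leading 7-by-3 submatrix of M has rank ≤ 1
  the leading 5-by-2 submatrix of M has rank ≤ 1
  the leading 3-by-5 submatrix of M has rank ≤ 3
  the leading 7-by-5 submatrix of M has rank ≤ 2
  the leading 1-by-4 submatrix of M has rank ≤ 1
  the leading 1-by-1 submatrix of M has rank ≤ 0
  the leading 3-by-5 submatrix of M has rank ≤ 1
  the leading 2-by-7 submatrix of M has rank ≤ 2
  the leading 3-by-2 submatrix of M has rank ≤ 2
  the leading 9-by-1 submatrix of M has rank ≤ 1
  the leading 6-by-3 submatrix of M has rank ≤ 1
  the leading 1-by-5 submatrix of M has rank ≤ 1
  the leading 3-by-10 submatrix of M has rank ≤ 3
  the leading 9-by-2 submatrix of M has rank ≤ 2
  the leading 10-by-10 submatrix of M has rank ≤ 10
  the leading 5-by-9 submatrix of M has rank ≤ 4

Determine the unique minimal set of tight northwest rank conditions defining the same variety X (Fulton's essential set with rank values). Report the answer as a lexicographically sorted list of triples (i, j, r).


Reconstructing r_w from the 29 given conditions:

  R[1]: 0 0 0 1 1 1 1 1 1 1
  R[2]: 0 0 0 1 1 1 2 2 2 2
  R[3]: 0 0 0 1 1 2 3 3 3 3
  R[4]: 0 1 1 2 2 3 4 4 4 4
  R[5]: 0 1 1 2 2 3 4 4 4 5
  R[6]: 0 1 1 2 2 3 4 5 5 6
  R[7]: 0 1 1 2 2 3 4 5 6 7
  R[8]: 0 1 2 3 3 4 5 6 7 8
  R[9]: 1 2 3 4 4 5 6 7 8 9
  R[10]: 1 2 3 4 5 6 7 8 9 10

giving w = (4, 7, 6, 2, 10, 8, 9, 3, 1, 5) via Δ²R.

Fulton essential set (7 of the 25 Rothe cells):

[(2, 6, 1), (3, 3, 0), (3, 5, 1), (5, 9, 4), (7, 3, 1), (7, 5, 2), (8, 1, 0)]


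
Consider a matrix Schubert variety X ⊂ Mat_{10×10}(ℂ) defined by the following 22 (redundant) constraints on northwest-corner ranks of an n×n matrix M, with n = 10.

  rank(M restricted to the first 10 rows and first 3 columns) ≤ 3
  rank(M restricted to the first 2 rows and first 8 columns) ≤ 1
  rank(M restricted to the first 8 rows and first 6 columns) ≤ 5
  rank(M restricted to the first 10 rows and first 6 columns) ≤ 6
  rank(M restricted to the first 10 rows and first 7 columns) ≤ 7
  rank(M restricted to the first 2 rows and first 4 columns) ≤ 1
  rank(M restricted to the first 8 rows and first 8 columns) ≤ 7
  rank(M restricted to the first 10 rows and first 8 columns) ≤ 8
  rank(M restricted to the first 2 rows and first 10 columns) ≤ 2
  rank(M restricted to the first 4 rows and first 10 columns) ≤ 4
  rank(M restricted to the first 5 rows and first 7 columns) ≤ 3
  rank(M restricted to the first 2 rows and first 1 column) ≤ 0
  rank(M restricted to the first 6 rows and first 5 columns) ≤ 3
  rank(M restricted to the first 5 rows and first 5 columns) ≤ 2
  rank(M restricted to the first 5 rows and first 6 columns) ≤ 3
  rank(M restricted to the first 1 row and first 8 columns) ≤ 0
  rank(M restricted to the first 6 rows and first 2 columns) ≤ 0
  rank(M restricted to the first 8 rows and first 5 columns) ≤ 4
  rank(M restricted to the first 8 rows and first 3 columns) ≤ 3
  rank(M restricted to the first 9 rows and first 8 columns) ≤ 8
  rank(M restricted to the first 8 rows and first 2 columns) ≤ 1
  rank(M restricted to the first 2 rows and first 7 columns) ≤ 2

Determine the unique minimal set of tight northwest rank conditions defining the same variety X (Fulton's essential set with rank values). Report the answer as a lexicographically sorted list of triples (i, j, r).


Reconstructing r_w from the 22 given conditions:

  i=1: 0 0 0 0 0 0 0 0 1 1
  i=2: 0 0 1 1 1 1 1 1 2 2
  i=3: 0 0 1 2 2 2 2 2 3 3
  i=4: 0 0 1 2 2 3 3 3 4 4
  i=5: 0 0 1 2 2 3 3 4 5 5
  i=6: 0 0 1 2 3 4 4 5 6 6
  i=7: 1 1 2 3 4 5 5 6 7 7
  i=8: 1 1 2 3 4 5 6 7 8 8
  i=9: 1 2 3 4 5 6 7 8 9 9
  i=10: 1 2 3 4 5 6 7 8 9 10

so w = (9, 3, 4, 6, 8, 5, 1, 7, 2, 10).

D(w) has 22 cells with 5 SE-corners; essential set:

[(1, 8, 0), (5, 5, 2), (5, 7, 3), (6, 2, 0), (8, 2, 1)]


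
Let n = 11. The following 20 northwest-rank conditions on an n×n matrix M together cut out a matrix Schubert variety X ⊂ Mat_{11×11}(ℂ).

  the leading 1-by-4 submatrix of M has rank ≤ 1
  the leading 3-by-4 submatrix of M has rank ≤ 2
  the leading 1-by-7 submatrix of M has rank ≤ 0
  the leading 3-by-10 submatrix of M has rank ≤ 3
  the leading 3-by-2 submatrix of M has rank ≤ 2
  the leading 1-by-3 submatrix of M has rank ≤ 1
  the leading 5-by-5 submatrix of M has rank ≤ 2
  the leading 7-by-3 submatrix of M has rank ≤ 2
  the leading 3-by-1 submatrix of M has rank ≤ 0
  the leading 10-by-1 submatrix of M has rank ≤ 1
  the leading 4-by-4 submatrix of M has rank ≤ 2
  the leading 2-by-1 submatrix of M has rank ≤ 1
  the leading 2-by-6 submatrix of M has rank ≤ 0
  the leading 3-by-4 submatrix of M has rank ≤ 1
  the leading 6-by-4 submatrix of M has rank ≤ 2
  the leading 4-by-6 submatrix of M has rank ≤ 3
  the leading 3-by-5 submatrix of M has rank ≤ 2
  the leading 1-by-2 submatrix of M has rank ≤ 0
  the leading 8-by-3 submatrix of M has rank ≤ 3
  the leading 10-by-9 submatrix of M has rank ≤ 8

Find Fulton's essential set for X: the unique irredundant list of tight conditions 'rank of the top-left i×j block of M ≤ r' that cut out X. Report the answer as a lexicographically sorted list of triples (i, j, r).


The tightest implied rank at each (i,j), from the 20 conditions:

  R[1]: 0 | 0 | 0 | 0 | 0 | 0 | 0 | 1 | 1 | 1 | 1
  R[2]: 0 | 0 | 0 | 0 | 0 | 0 | 1 | 2 | 2 | 2 | 2
  R[3]: 0 | 1 | 1 | 1 | 1 | 1 | 2 | 3 | 3 | 3 | 3
  R[4]: 1 | 2 | 2 | 2 | 2 | 2 | 3 | 4 | 4 | 4 | 4
  R[5]: 1 | 2 | 2 | 2 | 2 | 3 | 4 | 5 | 5 | 5 | 5
  R[6]: 1 | 2 | 2 | 2 | 3 | 4 | 5 | 6 | 6 | 6 | 6
  R[7]: 1 | 2 | 2 | 3 | 4 | 5 | 6 | 7 | 7 | 7 | 7
  R[8]: 1 | 2 | 3 | 4 | 5 | 6 | 7 | 8 | 8 | 8 | 8
  R[9]: 1 | 2 | 3 | 4 | 5 | 6 | 7 | 8 | 8 | 9 | 9
  R[10]: 1 | 2 | 3 | 4 | 5 | 6 | 7 | 8 | 8 | 9 | 10
  R[11]: 1 | 2 | 3 | 4 | 5 | 6 | 7 | 8 | 9 | 10 | 11

hence w(1..11) = (8, 7, 2, 1, 6, 5, 4, 3, 10, 11, 9).

ℓ(w)=22; the 7 essential cells (i,j,r):

[(1, 7, 0), (2, 6, 0), (3, 1, 0), (5, 5, 2), (6, 4, 2), (7, 3, 2), (10, 9, 8)]


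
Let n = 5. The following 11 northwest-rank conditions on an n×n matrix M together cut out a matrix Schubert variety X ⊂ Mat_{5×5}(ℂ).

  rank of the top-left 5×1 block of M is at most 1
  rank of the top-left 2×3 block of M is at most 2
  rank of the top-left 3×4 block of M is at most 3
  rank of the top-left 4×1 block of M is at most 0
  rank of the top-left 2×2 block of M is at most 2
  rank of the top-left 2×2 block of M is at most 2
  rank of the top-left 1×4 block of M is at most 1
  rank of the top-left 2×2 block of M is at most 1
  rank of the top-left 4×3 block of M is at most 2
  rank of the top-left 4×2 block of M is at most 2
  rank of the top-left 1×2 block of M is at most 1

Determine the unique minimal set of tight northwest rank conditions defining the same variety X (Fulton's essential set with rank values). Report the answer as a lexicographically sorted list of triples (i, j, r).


The tightest implied rank at each (i,j), from the 11 conditions:

  i=1: 0  1  1  1  1
  i=2: 0  1  2  2  2
  i=3: 0  1  2  3  3
  i=4: 0  1  2  3  4
  i=5: 1  2  3  4  5

hence w(1..5) = (2, 3, 4, 5, 1).

1 SE-corner of the 4-cell Rothe diagram gives Ess(w):

[(4, 1, 0)]


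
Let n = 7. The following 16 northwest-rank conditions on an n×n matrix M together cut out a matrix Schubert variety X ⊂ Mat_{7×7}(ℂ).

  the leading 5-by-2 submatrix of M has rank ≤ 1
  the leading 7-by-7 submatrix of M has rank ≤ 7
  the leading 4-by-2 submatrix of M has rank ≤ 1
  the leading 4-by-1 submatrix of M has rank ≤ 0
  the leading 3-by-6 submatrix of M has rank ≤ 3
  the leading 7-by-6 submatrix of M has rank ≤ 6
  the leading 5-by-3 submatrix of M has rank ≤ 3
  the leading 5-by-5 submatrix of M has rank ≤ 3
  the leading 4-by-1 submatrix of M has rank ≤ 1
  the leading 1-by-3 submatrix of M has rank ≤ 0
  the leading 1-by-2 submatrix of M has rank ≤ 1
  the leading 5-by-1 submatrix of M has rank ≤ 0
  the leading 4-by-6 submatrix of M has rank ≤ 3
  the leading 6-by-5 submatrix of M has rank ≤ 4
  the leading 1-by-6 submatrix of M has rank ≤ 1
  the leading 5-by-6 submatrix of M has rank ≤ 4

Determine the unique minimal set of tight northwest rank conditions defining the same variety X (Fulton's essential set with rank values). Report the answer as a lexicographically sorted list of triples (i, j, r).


Propagating the 16 rank bounds to every northwest block:

  0  0  0  1  1  1  1
  0  1  1  2  2  2  2
  0  1  2  3  3  3  3
  0  1  2  3  3  3  4
  0  1  2  3  3  4  5
  1  2  3  4  4  5  6
  1  2  3  4  5  6  7

giving w = (4, 2, 3, 7, 6, 1, 5) via Δ²R.

|D(w)|=10, |Ess(w)|=4:

[(1, 3, 0), (4, 6, 3), (5, 1, 0), (5, 5, 3)]


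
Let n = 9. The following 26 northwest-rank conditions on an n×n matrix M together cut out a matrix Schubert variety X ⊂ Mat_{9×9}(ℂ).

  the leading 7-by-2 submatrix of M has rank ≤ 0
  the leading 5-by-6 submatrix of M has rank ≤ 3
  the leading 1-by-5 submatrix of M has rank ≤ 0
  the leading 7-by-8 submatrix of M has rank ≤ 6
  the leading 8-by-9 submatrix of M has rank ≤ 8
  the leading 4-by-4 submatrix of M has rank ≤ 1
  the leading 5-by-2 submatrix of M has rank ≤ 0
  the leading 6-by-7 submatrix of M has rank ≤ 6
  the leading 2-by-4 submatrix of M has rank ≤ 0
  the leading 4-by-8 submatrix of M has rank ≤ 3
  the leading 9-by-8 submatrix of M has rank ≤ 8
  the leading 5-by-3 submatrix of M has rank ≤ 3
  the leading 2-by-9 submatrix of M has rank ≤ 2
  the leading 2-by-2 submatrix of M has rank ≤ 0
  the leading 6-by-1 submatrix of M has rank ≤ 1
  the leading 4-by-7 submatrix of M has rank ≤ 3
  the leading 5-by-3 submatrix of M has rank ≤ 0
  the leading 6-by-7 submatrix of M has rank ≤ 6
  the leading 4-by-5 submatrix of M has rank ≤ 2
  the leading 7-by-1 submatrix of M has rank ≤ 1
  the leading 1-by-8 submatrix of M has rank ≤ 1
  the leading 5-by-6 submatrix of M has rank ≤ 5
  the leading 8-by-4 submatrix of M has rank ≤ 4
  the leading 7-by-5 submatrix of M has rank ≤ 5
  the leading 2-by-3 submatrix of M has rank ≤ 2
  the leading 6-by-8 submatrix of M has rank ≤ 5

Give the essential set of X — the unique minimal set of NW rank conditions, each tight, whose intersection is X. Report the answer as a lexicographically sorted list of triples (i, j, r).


Propagating the 26 rank bounds to every northwest block:

  i=1: 0 0 0 0 0 1 1 1 1
  i=2: 0 0 0 0 1 2 2 2 2
  i=3: 0 0 0 1 2 3 3 3 3
  i=4: 0 0 0 1 2 3 3 3 4
  i=5: 0 0 0 1 2 3 4 4 5
  i=6: 0 0 1 2 3 4 5 5 6
  i=7: 0 0 1 2 3 4 5 6 7
  i=8: 1 1 2 3 4 5 6 7 8
  i=9: 1 2 3 4 5 6 7 8 9

second differences of R give the permutation w = (6, 5, 4, 9, 7, 3, 8, 1, 2).

Rothe diagram D(w) (24 cells), 5 SE-corners (essential conditions):

[(1, 5, 0), (2, 4, 0), (4, 8, 3), (5, 3, 0), (7, 2, 0)]


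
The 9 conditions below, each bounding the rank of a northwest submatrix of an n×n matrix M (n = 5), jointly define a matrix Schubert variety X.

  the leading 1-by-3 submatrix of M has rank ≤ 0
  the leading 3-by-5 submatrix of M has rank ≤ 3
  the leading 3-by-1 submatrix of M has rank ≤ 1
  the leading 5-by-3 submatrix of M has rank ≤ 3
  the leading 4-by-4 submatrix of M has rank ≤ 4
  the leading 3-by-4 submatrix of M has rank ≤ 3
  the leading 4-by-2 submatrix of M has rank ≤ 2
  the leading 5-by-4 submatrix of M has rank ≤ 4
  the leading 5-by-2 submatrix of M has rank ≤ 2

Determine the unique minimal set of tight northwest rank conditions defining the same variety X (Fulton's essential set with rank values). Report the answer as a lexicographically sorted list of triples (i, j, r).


Recovering R(i,j) via the rank-extension bound from the 9 conditions:

  R[1]: 0 0 0 1 1
  R[2]: 1 1 1 2 2
  R[3]: 1 2 2 3 3
  R[4]: 1 2 3 4 4
  R[5]: 1 2 3 4 5

the unique w with this rank table is (4, 1, 2, 3, 5).

Rothe diagram D(w) (3 cells), 1 SE-corner (essential condition):

[(1, 3, 0)]


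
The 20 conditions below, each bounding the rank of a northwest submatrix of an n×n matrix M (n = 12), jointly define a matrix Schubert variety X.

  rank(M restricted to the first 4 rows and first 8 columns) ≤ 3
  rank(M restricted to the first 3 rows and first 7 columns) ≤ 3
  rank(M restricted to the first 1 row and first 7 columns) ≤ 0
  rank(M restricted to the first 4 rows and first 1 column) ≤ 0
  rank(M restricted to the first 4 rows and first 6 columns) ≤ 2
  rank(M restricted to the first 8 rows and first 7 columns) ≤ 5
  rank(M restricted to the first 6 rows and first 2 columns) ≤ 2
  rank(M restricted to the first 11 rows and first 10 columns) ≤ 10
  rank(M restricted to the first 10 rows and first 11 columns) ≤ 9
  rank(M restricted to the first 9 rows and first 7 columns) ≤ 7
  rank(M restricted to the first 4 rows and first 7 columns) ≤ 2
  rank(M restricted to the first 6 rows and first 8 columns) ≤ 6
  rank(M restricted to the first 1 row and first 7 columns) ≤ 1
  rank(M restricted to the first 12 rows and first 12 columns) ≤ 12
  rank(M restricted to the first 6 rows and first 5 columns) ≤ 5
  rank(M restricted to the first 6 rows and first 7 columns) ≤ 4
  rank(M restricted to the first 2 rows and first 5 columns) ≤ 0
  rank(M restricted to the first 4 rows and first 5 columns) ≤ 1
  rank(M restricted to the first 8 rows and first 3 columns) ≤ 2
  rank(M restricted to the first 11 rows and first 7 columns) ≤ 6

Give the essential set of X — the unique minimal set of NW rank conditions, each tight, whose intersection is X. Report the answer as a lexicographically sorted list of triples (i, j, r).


Recovering R(i,j) via the rank-extension bound from the 20 conditions:

  R[1]: 0 | 0 | 0 | 0 | 0 | 0 | 0 | 1 | 1 | 1 | 1 | 1
  R[2]: 0 | 0 | 0 | 0 | 0 | 1 | 1 | 2 | 2 | 2 | 2 | 2
  R[3]: 0 | 1 | 1 | 1 | 1 | 2 | 2 | 3 | 3 | 3 | 3 | 3
  R[4]: 0 | 1 | 1 | 1 | 1 | 2 | 2 | 3 | 4 | 4 | 4 | 4
  R[5]: 1 | 2 | 2 | 2 | 2 | 3 | 3 | 4 | 5 | 5 | 5 | 5
  R[6]: 1 | 2 | 2 | 3 | 3 | 4 | 4 | 5 | 6 | 6 | 6 | 6
  R[7]: 1 | 2 | 2 | 3 | 4 | 5 | 5 | 6 | 7 | 7 | 7 | 7
  R[8]: 1 | 2 | 2 | 3 | 4 | 5 | 5 | 6 | 7 | 8 | 8 | 8
  R[9]: 1 | 2 | 3 | 4 | 5 | 6 | 6 | 7 | 8 | 9 | 9 | 9
  R[10]: 1 | 2 | 3 | 4 | 5 | 6 | 6 | 7 | 8 | 9 | 9 | 10
  R[11]: 1 | 2 | 3 | 4 | 5 | 6 | 6 | 7 | 8 | 9 | 10 | 11
  R[12]: 1 | 2 | 3 | 4 | 5 | 6 | 7 | 8 | 9 | 10 | 11 | 12

hence w(1..12) = (8, 6, 2, 9, 1, 4, 5, 10, 3, 12, 11, 7).

ℓ(w)=25; the 9 essential cells (i,j,r):

[(1, 7, 0), (2, 5, 0), (4, 1, 0), (4, 5, 1), (4, 7, 2), (8, 3, 2), (8, 7, 5), (10, 11, 9), (11, 7, 6)]


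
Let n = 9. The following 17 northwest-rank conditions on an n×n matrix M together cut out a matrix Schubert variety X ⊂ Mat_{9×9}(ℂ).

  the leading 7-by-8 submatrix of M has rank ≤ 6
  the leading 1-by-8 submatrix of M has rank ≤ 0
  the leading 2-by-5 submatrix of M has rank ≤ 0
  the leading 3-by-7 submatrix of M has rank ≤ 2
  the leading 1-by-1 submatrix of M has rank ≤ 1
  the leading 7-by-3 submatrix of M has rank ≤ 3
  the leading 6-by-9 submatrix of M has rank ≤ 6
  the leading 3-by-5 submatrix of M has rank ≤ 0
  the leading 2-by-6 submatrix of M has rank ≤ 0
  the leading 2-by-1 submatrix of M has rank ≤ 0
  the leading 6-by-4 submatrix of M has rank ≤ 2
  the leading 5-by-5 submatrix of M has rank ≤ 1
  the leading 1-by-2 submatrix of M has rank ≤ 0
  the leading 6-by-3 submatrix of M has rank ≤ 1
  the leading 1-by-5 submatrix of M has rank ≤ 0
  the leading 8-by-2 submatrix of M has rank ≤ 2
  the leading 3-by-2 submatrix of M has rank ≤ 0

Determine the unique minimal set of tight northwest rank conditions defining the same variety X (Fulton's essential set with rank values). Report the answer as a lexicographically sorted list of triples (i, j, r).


Rank table r_w(9×9) implied by the 17 constraints:

  row 1: 0 | 0 | 0 | 0 | 0 | 0 | 0 | 0 | 1
  row 2: 0 | 0 | 0 | 0 | 0 | 0 | 1 | 1 | 2
  row 3: 0 | 0 | 0 | 0 | 0 | 1 | 2 | 2 | 3
  row 4: 1 | 1 | 1 | 1 | 1 | 2 | 3 | 3 | 4
  row 5: 1 | 1 | 1 | 1 | 1 | 2 | 3 | 4 | 5
  row 6: 1 | 1 | 1 | 2 | 2 | 3 | 4 | 5 | 6
  row 7: 1 | 2 | 2 | 3 | 3 | 4 | 5 | 6 | 7
  row 8: 1 | 2 | 3 | 4 | 4 | 5 | 6 | 7 | 8
  row 9: 1 | 2 | 3 | 4 | 5 | 6 | 7 | 8 | 9

hence w(1..9) = (9, 7, 6, 1, 8, 4, 2, 3, 5).

5 SE-corners of the 25-cell Rothe diagram give Ess(w):

[(1, 8, 0), (2, 6, 0), (3, 5, 0), (5, 5, 1), (6, 3, 1)]


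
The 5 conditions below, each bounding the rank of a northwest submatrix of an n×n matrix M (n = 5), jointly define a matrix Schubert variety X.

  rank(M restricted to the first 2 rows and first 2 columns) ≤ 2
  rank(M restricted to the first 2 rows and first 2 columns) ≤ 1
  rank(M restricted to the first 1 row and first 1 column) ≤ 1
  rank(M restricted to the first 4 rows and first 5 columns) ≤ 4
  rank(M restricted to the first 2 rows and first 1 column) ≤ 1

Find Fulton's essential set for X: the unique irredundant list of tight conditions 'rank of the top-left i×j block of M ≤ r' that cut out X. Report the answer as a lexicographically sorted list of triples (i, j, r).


Propagating the 5 rank bounds to every northwest block:

  R[1]: 1  1  1  1  1
  R[2]: 1  1  2  2  2
  R[3]: 1  2  3  3  3
  R[4]: 1  2  3  4  4
  R[5]: 1  2  3  4  5

reading off 1-entries of Δ²R: w = (1, 3, 2, 4, 5).

1 SE-corner of the 1-cell Rothe diagram gives Ess(w):

[(2, 2, 1)]


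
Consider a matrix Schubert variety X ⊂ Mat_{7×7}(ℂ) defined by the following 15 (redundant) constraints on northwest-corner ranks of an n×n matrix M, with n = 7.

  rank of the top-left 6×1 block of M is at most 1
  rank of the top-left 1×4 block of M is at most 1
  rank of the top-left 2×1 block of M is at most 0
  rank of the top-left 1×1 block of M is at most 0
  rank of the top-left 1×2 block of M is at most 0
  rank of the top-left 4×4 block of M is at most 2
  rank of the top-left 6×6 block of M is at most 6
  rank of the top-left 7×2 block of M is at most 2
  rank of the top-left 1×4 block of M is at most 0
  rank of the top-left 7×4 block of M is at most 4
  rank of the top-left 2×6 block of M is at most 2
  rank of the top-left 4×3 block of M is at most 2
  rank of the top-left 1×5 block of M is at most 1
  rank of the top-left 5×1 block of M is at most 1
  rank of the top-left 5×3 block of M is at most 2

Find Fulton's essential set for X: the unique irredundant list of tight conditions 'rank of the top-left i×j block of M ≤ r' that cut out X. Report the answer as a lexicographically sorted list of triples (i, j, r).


The tightest implied rank at each (i,j), from the 15 conditions:

  i=1: 0 | 0 | 0 | 0 | 1 | 1 | 1
  i=2: 0 | 1 | 1 | 1 | 2 | 2 | 2
  i=3: 1 | 2 | 2 | 2 | 3 | 3 | 3
  i=4: 1 | 2 | 2 | 2 | 3 | 4 | 4
  i=5: 1 | 2 | 2 | 3 | 4 | 5 | 5
  i=6: 1 | 2 | 3 | 4 | 5 | 6 | 6
  i=7: 1 | 2 | 3 | 4 | 5 | 6 | 7

second differences of R give the permutation w = (5, 2, 1, 6, 4, 3, 7).

D(w) has 8 cells with 4 SE-corners; essential set:

[(1, 4, 0), (2, 1, 0), (4, 4, 2), (5, 3, 2)]


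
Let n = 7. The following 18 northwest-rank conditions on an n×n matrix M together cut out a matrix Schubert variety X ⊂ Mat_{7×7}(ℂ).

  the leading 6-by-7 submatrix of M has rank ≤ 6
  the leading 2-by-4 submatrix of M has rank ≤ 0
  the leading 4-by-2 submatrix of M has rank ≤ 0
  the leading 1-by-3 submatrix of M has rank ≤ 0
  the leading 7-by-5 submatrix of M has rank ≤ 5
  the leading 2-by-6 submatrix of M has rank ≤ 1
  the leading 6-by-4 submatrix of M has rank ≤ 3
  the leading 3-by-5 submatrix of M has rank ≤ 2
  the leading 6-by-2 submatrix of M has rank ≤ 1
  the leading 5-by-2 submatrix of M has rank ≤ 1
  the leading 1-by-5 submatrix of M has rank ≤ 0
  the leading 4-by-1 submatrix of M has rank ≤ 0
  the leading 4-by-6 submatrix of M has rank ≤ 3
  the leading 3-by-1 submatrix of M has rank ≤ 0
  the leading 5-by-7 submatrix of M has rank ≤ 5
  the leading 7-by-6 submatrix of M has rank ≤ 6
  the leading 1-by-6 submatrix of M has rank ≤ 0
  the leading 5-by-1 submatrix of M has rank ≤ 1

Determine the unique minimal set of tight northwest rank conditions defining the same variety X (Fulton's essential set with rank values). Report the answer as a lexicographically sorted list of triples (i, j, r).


Recovering R(i,j) via the rank-extension bound from the 18 conditions:

  R[1]: 0  0  0  0  0  0  1
  R[2]: 0  0  0  0  1  1  2
  R[3]: 0  0  1  1  2  2  3
  R[4]: 0  0  1  2  3  3  4
  R[5]: 1  1  2  3  4  4  5
  R[6]: 1  1  2  3  4  5  6
  R[7]: 1  2  3  4  5  6  7

second differences of R give the permutation w = (7, 5, 3, 4, 1, 6, 2).

|D(w)|=15, |Ess(w)|=4:

[(1, 6, 0), (2, 4, 0), (4, 2, 0), (6, 2, 1)]


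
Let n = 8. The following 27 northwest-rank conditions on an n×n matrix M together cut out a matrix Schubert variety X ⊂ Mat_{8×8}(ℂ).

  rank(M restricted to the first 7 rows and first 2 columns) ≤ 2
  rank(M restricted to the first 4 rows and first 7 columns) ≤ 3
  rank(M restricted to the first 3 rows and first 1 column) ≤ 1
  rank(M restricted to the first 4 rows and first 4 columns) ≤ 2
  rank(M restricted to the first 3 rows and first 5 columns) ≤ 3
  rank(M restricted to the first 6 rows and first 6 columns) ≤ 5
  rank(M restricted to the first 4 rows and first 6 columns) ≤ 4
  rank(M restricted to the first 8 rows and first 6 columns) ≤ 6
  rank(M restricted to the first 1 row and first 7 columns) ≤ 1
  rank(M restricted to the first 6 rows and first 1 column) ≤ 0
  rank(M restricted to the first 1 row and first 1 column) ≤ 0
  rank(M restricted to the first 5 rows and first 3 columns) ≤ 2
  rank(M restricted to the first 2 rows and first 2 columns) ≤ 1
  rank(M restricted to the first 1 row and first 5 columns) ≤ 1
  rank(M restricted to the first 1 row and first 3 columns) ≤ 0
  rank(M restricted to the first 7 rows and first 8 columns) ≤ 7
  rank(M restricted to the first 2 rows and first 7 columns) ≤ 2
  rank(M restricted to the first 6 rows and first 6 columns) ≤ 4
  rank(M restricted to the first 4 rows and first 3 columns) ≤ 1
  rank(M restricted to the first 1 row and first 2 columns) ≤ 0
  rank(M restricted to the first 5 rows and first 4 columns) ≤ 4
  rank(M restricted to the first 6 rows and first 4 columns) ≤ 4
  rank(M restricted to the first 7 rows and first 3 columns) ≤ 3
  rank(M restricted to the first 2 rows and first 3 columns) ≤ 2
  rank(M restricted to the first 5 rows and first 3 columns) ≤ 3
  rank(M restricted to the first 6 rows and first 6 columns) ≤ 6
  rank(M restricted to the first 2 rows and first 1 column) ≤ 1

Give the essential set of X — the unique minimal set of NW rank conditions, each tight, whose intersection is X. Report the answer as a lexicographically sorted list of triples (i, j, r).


Reconstructing r_w from the 27 given conditions:

  R[1]: 0 | 0 | 0 | 1 | 1 | 1 | 1 | 1
  R[2]: 0 | 1 | 1 | 2 | 2 | 2 | 2 | 2
  R[3]: 0 | 1 | 1 | 2 | 3 | 3 | 3 | 3
  R[4]: 0 | 1 | 1 | 2 | 3 | 3 | 3 | 4
  R[5]: 0 | 1 | 2 | 3 | 4 | 4 | 4 | 5
  R[6]: 0 | 1 | 2 | 3 | 4 | 4 | 5 | 6
  R[7]: 1 | 2 | 3 | 4 | 5 | 5 | 6 | 7
  R[8]: 1 | 2 | 3 | 4 | 5 | 6 | 7 | 8

so w = (4, 2, 5, 8, 3, 7, 1, 6).

D(w) has 13 cells with 5 SE-corners; essential set:

[(1, 3, 0), (4, 3, 1), (4, 7, 3), (6, 1, 0), (6, 6, 4)]


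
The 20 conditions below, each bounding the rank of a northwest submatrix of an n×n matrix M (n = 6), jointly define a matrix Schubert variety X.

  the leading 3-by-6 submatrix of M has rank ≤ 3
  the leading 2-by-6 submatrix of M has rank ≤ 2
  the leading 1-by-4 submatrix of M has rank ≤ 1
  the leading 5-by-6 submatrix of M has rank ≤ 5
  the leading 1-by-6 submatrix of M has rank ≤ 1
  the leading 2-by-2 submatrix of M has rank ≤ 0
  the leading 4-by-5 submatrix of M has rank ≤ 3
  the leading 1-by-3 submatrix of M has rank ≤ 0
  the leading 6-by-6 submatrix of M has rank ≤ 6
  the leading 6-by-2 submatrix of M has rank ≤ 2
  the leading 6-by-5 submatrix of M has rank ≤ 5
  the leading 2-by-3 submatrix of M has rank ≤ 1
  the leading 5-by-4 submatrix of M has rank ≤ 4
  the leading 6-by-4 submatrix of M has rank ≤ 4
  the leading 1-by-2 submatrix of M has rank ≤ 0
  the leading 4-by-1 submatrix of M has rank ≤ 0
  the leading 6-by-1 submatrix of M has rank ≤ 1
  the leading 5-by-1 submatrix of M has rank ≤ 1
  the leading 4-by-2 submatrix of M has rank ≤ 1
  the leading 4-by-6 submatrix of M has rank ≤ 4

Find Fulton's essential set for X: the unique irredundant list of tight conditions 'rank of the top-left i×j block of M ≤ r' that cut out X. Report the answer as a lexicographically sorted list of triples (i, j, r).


The tightest implied rank at each (i,j), from the 20 conditions:

  R[1]: 0 | 0 | 0 | 1 | 1 | 1
  R[2]: 0 | 0 | 1 | 2 | 2 | 2
  R[3]: 0 | 1 | 2 | 3 | 3 | 3
  R[4]: 0 | 1 | 2 | 3 | 3 | 4
  R[5]: 1 | 2 | 3 | 4 | 4 | 5
  R[6]: 1 | 2 | 3 | 4 | 5 | 6

the unique w with this rank table is (4, 3, 2, 6, 1, 5).

|D(w)|=8, |Ess(w)|=4:

[(1, 3, 0), (2, 2, 0), (4, 1, 0), (4, 5, 3)]


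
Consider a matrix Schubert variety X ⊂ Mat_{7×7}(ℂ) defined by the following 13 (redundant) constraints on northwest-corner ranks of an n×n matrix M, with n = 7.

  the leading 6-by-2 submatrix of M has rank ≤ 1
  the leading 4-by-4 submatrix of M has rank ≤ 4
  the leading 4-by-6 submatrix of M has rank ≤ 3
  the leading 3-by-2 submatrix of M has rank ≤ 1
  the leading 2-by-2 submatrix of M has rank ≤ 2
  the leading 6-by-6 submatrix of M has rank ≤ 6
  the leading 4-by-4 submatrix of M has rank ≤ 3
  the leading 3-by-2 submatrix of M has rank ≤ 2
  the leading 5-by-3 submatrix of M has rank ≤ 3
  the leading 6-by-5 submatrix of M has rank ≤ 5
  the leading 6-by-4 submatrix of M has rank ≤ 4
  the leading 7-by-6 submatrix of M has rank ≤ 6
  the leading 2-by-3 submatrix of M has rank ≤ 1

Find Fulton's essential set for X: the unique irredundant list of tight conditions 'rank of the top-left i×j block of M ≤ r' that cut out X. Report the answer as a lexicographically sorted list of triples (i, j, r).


Propagating the 13 rank bounds to every northwest block:

  row 1: 1, 1, 1, 1, 1, 1, 1
  row 2: 1, 1, 1, 2, 2, 2, 2
  row 3: 1, 1, 2, 3, 3, 3, 3
  row 4: 1, 1, 2, 3, 3, 3, 4
  row 5: 1, 1, 2, 3, 4, 4, 5
  row 6: 1, 1, 2, 3, 4, 5, 6
  row 7: 1, 2, 3, 4, 5, 6, 7

so w = (1, 4, 3, 7, 5, 6, 2).

3 SE-corners of the 8-cell Rothe diagram give Ess(w):

[(2, 3, 1), (4, 6, 3), (6, 2, 1)]


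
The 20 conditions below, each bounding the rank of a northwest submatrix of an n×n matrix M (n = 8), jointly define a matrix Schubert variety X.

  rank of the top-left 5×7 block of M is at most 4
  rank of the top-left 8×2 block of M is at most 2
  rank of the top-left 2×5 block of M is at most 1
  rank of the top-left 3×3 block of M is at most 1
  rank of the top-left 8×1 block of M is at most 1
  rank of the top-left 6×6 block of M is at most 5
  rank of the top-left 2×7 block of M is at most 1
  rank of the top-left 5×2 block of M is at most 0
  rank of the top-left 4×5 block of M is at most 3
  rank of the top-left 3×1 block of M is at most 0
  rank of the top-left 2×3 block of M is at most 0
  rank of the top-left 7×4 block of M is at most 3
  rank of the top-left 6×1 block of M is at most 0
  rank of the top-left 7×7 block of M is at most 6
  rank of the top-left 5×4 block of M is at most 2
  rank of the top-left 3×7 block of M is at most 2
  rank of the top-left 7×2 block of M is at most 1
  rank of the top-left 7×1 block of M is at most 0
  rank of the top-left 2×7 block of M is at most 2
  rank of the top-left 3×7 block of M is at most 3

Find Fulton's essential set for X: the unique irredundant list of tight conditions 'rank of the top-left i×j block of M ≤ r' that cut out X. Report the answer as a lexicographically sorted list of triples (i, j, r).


The tightest implied rank at each (i,j), from the 20 conditions:

  row 1: 0 0 0 1 1 1 1 1
  row 2: 0 0 0 1 1 1 1 2
  row 3: 0 0 1 2 2 2 2 3
  row 4: 0 0 1 2 3 3 3 4
  row 5: 0 0 1 2 3 4 4 5
  row 6: 0 1 2 3 4 5 5 6
  row 7: 0 1 2 3 4 5 6 7
  row 8: 1 2 3 4 5 6 7 8

hence w(1..8) = (4, 8, 3, 5, 6, 2, 7, 1).

Rothe diagram D(w) (17 cells), 4 SE-corners (essential conditions):

[(2, 3, 0), (2, 7, 1), (5, 2, 0), (7, 1, 0)]


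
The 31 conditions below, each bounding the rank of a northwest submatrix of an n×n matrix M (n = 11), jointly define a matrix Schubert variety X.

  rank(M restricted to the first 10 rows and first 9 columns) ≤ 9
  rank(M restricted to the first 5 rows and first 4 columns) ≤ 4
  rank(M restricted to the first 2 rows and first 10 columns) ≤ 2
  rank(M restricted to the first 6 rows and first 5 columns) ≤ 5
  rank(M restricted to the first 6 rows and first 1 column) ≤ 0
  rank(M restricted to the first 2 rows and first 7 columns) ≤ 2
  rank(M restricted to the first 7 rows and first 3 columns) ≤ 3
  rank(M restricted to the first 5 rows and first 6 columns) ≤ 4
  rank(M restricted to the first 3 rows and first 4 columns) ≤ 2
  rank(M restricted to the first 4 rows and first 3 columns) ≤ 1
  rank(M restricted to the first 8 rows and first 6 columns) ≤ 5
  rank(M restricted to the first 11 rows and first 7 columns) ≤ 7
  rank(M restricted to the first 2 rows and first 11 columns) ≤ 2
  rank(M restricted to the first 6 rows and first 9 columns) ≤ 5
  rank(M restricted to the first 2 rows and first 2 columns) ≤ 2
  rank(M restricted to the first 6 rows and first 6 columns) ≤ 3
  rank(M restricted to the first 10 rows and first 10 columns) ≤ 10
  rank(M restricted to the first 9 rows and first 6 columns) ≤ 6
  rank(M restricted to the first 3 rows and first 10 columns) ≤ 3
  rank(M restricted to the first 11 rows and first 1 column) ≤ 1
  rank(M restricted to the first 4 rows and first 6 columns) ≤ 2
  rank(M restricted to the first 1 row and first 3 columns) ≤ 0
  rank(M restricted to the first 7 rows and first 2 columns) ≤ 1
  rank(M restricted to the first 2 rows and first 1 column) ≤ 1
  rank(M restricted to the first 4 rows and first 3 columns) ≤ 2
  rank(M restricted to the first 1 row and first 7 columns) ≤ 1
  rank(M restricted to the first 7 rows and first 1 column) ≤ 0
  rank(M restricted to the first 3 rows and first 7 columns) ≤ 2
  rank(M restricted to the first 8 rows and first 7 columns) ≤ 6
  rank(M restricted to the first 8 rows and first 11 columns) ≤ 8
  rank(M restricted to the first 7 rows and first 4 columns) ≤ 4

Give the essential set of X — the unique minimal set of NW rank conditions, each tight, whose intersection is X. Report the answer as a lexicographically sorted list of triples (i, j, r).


Propagating the 31 rank bounds to every northwest block:

  R[1]: 0, 0, 0, 1, 1, 1, 1, 1, 1, 1, 1
  R[2]: 0, 1, 1, 2, 2, 2, 2, 2, 2, 2, 2
  R[3]: 0, 1, 1, 2, 2, 2, 2, 3, 3, 3, 3
  R[4]: 0, 1, 1, 2, 2, 2, 3, 4, 4, 4, 4
  R[5]: 0, 1, 2, 3, 3, 3, 4, 5, 5, 5, 5
  R[6]: 0, 1, 2, 3, 3, 3, 4, 5, 5, 6, 6
  R[7]: 0, 1, 2, 3, 4, 4, 5, 6, 6, 7, 7
  R[8]: 1, 2, 3, 4, 5, 5, 6, 7, 7, 8, 8
  R[9]: 1, 2, 3, 4, 5, 6, 7, 8, 8, 9, 9
  R[10]: 1, 2, 3, 4, 5, 6, 7, 8, 9, 10, 10
  R[11]: 1, 2, 3, 4, 5, 6, 7, 8, 9, 10, 11

hence w(1..11) = (4, 2, 8, 7, 3, 10, 5, 1, 6, 9, 11).

7 SE-corners of the 19-cell Rothe diagram give Ess(w):

[(1, 3, 0), (3, 7, 2), (4, 3, 1), (4, 6, 2), (6, 6, 3), (6, 9, 5), (7, 1, 0)]


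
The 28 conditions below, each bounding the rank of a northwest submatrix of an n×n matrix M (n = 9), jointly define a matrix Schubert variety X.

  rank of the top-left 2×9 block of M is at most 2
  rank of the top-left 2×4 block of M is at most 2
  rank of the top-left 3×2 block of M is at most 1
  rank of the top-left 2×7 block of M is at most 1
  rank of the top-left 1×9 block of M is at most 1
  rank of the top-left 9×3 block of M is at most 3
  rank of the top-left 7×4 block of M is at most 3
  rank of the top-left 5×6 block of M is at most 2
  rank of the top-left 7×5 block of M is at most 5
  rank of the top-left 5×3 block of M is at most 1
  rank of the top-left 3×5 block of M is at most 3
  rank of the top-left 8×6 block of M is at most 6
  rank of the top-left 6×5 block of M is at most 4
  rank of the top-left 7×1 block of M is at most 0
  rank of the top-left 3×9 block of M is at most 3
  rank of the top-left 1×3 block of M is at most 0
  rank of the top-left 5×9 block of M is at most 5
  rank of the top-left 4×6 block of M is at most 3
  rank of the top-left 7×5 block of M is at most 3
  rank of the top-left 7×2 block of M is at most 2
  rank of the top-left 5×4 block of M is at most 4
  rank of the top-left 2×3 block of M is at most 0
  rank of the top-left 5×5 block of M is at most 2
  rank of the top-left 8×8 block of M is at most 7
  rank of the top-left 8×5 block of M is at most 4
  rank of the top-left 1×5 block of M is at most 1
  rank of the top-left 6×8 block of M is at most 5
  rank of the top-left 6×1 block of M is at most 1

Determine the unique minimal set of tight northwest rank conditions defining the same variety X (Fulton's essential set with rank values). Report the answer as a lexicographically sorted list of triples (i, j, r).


Recovering R(i,j) via the rank-extension bound from the 28 conditions:

  R[1]: 0 0 0 1 1 1 1 1 1
  R[2]: 0 0 0 1 1 1 1 2 2
  R[3]: 0 1 1 2 2 2 2 3 3
  R[4]: 0 1 1 2 2 2 3 4 4
  R[5]: 0 1 1 2 2 2 3 4 5
  R[6]: 0 1 2 3 3 3 4 5 6
  R[7]: 0 1 2 3 3 4 5 6 7
  R[8]: 1 2 3 4 4 5 6 7 8
  R[9]: 1 2 3 4 5 6 7 8 9

second differences of R give the permutation w = (4, 8, 2, 7, 9, 3, 6, 1, 5).

D(w) has 21 cells with 6 SE-corners; essential set:

[(2, 3, 0), (2, 7, 1), (5, 3, 1), (5, 6, 2), (7, 1, 0), (7, 5, 3)]


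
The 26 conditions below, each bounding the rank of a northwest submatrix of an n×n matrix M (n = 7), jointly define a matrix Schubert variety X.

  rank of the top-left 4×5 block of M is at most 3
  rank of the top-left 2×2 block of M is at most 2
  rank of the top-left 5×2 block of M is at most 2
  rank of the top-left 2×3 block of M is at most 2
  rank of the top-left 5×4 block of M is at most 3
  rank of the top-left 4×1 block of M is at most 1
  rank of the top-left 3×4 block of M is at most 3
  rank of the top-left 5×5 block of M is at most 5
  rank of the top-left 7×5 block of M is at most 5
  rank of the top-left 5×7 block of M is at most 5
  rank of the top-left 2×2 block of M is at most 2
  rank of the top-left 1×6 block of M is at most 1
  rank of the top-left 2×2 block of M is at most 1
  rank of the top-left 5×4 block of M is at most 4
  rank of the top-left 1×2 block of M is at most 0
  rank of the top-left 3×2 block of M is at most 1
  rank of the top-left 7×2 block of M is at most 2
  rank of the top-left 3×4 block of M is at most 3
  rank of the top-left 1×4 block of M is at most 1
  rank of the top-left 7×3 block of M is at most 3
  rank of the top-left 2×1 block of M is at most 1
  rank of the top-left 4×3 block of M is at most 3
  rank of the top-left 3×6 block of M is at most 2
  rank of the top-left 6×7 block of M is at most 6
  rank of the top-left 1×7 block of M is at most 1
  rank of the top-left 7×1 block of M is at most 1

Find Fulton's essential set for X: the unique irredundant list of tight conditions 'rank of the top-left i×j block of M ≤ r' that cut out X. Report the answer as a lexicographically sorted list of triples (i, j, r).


Recovering R(i,j) via the rank-extension bound from the 26 conditions:

  i=1: 0  0  1  1  1  1  1
  i=2: 1  1  2  2  2  2  2
  i=3: 1  1  2  2  2  2  3
  i=4: 1  2  3  3  3  3  4
  i=5: 1  2  3  3  4  4  5
  i=6: 1  2  3  4  5  5  6
  i=7: 1  2  3  4  5  6  7

giving w = (3, 1, 7, 2, 5, 4, 6) via Δ²R.

Fulton essential set (4 of the 7 Rothe cells):

[(1, 2, 0), (3, 2, 1), (3, 6, 2), (5, 4, 3)]


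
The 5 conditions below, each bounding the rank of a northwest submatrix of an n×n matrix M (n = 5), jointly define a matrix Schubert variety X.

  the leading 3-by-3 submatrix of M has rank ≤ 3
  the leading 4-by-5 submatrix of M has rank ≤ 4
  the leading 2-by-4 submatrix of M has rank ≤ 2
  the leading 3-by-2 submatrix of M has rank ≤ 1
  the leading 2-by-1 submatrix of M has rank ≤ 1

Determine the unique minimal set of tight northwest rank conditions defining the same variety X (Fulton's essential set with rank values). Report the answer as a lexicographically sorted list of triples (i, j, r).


Propagating the 5 rank bounds to every northwest block:

  R[1]: 1, 1, 1, 1, 1
  R[2]: 1, 1, 2, 2, 2
  R[3]: 1, 1, 2, 3, 3
  R[4]: 1, 2, 3, 4, 4
  R[5]: 1, 2, 3, 4, 5

giving w = (1, 3, 4, 2, 5) via Δ²R.

ℓ(w)=2; the 1 essential cell (i,j,r):

[(3, 2, 1)]


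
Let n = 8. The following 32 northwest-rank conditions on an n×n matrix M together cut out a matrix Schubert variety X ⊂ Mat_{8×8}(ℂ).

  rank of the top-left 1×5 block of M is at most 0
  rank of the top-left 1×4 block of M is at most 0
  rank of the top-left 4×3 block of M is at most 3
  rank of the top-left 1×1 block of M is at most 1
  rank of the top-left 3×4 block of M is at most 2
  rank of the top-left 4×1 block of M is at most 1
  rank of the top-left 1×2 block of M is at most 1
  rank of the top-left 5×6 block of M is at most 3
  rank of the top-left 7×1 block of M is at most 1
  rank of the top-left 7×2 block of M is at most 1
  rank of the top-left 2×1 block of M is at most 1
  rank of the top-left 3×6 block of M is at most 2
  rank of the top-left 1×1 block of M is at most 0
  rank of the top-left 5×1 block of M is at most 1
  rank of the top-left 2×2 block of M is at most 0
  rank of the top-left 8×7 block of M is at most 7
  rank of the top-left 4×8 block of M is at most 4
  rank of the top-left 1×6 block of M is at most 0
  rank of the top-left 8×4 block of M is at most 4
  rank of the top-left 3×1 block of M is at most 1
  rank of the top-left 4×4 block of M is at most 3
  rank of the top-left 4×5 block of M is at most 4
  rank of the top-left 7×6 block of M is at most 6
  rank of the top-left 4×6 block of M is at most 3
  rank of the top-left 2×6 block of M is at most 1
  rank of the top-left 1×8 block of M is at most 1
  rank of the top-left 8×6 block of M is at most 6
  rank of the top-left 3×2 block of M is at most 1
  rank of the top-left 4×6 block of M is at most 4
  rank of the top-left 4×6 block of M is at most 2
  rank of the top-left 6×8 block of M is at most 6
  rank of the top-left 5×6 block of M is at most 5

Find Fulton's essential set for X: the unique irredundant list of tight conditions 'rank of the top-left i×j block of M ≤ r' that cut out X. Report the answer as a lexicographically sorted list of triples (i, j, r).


The tightest implied rank at each (i,j), from the 32 conditions:

  0, 0, 0, 0, 0, 0, 1, 1
  0, 0, 1, 1, 1, 1, 2, 2
  1, 1, 2, 2, 2, 2, 3, 3
  1, 1, 2, 2, 2, 2, 3, 4
  1, 1, 2, 3, 3, 3, 4, 5
  1, 1, 2, 3, 4, 4, 5, 6
  1, 1, 2, 3, 4, 5, 6, 7
  1, 2, 3, 4, 5, 6, 7, 8

second differences of R give the permutation w = (7, 3, 1, 8, 4, 5, 6, 2).

ℓ(w)=15; the 4 essential cells (i,j,r):

[(1, 6, 0), (2, 2, 0), (4, 6, 2), (7, 2, 1)]


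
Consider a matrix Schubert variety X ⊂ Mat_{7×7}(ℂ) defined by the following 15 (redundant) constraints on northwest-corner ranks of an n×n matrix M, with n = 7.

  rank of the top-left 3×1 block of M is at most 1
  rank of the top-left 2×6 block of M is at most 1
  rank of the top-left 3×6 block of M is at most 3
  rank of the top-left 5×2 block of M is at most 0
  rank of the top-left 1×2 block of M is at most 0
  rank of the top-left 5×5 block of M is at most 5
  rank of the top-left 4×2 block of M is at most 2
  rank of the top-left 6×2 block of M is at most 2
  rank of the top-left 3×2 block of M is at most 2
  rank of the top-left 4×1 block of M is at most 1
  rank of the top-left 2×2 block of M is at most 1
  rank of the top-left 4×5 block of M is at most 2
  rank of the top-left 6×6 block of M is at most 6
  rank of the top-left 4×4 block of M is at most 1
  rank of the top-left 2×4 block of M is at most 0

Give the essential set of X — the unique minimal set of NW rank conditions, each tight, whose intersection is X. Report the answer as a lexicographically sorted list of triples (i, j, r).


Rank table r_w(7×7) implied by the 15 constraints:

  i=1: 0 | 0 | 0 | 0 | 1 | 1 | 1
  i=2: 0 | 0 | 0 | 0 | 1 | 1 | 2
  i=3: 0 | 0 | 1 | 1 | 2 | 2 | 3
  i=4: 0 | 0 | 1 | 1 | 2 | 3 | 4
  i=5: 0 | 0 | 1 | 2 | 3 | 4 | 5
  i=6: 1 | 1 | 2 | 3 | 4 | 5 | 6
  i=7: 1 | 2 | 3 | 4 | 5 | 6 | 7

second differences of R give the permutation w = (5, 7, 3, 6, 4, 1, 2).

Fulton essential set (4 of the 16 Rothe cells):

[(2, 4, 0), (2, 6, 1), (4, 4, 1), (5, 2, 0)]
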